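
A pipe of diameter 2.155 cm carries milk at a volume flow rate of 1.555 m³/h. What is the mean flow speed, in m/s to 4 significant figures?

v ≈ 1.184 m/s

Q = 1.555 m³/h = 0.0004319 m³/s.
v = Q/A = 0.0004319 / 0.0003647 = 1.184 m/s.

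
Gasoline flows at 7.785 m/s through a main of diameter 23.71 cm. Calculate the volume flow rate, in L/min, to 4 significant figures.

20620 L/min

Q = A·v = 0.04415 m² × 7.785 m/s = 0.3437 m³/s.
Converting: 0.3437 m³/s × 60000 = 20620 L/min.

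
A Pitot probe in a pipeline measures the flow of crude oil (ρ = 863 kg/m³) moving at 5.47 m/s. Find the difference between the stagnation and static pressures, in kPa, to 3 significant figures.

12.9 kPa

At the stagnation point the flow is brought to rest, so Bernoulli gives P_stag − P_static = ½ρv².
ΔP = ½·863·5.47² = 12900 Pa.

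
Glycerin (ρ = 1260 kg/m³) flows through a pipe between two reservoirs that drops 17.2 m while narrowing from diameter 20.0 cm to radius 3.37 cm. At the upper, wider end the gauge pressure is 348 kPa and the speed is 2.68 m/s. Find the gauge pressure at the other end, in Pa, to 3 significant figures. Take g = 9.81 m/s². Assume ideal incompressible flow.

The volume flow rate is constant, so v₂ = (A₁/A₂)v₁ = (314/35.7)·2.68 = 23.6 m/s.
Energy conservation along the streamline gives P₂ = P₁ − ½ρ(v₂² − v₁²) − ρg(h₂ − h₁).
P₂ = 348000 + ½·1260·(2.68² − 23.6²) − 1260·9.81·(−17.2) = 348000 + (-346000) − (-213000) = 214000 Pa.

214000 Pa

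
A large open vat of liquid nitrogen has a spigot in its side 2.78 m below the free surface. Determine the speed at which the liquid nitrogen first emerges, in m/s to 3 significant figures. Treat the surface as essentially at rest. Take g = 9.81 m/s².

v ≈ 7.39 m/s

Bernoulli from surface to hole (P equal, v_surface ≈ 0): v = √(2gh) = √(2×9.81×2.78) = 7.39 m/s.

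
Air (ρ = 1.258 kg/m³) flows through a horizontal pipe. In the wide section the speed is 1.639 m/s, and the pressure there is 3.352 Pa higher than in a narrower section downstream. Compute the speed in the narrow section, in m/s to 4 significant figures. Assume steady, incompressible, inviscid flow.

v₂ = 2.831 m/s

Horizontal Bernoulli: P₁ + ½ρv₁² = P₂ + ½ρv₂², so v₂² = v₁² + 2(P₁ − P₂)/ρ.
v₂ = √(1.639² + 2·3.352/1.258) = √(2.686 + 5.329) = 2.831 m/s.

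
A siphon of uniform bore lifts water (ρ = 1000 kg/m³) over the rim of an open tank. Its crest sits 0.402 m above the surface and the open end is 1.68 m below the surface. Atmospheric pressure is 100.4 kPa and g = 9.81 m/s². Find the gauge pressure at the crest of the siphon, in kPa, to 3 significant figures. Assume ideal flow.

Bernoulli surface→outlet gives ½v² = g·h_out, so v = √(2·9.81·1.68) = 5.74 m/s.
With constant cross-section the crest speed equals v; applying Bernoulli from the surface up to the crest, P_top = P_atm − ½ρv² − ρg·h_top.
P_top = 100400 − ½·1000·5.74² − 1000·9.81·0.402 = 80000 Pa. So P_gauge = P_top − P_atm = -20400 Pa.

P_gauge ≈ -20.4 kPa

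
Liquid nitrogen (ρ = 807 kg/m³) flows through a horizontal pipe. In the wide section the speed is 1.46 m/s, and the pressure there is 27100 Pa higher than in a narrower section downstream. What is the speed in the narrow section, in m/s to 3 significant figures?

v₂ ≈ 8.32 m/s

With h₁ = h₂, rearranging Bernoulli gives v₂ = √(v₁² + 2ΔP/ρ).
v₂ = √(1.46² + 2·27100/807) = √(2.13 + 67.2) = 8.32 m/s.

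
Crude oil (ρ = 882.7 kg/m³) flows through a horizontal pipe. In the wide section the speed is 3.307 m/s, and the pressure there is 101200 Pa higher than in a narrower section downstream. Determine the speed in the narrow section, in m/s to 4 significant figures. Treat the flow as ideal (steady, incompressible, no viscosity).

Horizontal Bernoulli: P₁ + ½ρv₁² = P₂ + ½ρv₂², so v₂² = v₁² + 2(P₁ − P₂)/ρ.
v₂ = √(3.307² + 2·101200/882.7) = √(10.94 + 229.3) = 15.50 m/s.

v₂ ≈ 15.50 m/s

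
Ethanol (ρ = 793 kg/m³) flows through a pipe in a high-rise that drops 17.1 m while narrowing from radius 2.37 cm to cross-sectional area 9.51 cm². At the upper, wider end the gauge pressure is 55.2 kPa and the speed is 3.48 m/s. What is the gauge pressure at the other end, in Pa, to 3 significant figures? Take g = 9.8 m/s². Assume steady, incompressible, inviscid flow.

By continuity, v₂ = v₁·A₁/A₂ = 3.48·(17.6/9.51) = 6.46 m/s.
Applying Bernoulli between the two ends and solving for P₂: P₂ = P₁ + ½ρ(v₁² − v₂²) − ρgΔh.
P₂ = 55200 + ½·793·(3.48² − 6.46²) − 793·9.8·(−17.1) = 55200 + (-11700) − (-133000) = 176000 Pa.

176000 Pa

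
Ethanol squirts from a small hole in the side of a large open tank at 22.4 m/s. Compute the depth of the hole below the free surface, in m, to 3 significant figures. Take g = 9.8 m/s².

h = 25.6 m

For a small hole in a large open tank, ½v² = gh, giving h = v²/(2g).
h = 22.4²/(2·9.8) = 502/19.60 = 25.6 m.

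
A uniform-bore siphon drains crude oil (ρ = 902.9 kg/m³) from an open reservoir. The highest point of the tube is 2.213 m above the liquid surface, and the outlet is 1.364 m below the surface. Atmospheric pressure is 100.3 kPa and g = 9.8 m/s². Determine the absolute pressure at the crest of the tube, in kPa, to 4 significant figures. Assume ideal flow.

P_top ≈ 68.65 kPa

The outlet speed comes from Torricelli: v = √(2g·1.364) = 5.171 m/s.
With constant cross-section the crest speed equals v; applying Bernoulli from the surface up to the crest, P_top = P_atm − ½ρv² − ρg·h_top.
P_top = 100300 − ½·902.9·5.171² − 902.9·9.8·2.213 = 68650 Pa.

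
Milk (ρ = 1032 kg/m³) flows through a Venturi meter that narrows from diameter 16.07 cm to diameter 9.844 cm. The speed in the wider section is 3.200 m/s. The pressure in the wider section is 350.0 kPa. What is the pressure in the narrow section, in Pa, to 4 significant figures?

P₂ ≈ 317800 Pa

Mass conservation (A₁v₁ = A₂v₂) gives v₂ = 3.200 × 202.8/76.11 = 8.528 m/s.
With no height change, Bernoulli's equation is P₁ + ½ρv₁² = P₂ + ½ρv₂².
P₂ = P₁ − ½ρ(v₂² − v₁²) = 350000 − ½·1032·(8.528² − 3.200²) = 350000 − 32240 = 317800 Pa.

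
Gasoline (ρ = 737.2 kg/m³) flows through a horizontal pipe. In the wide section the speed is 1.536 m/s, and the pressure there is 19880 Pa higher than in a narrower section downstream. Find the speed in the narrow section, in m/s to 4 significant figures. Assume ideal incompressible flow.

v₂ ≈ 7.503 m/s

Horizontal Bernoulli: P₁ + ½ρv₁² = P₂ + ½ρv₂², so v₂² = v₁² + 2(P₁ − P₂)/ρ.
v₂ = √(1.536² + 2·19880/737.2) = √(2.359 + 53.93) = 7.503 m/s.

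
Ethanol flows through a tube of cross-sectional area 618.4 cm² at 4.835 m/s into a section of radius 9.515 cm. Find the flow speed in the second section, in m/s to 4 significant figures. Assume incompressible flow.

By continuity, v₂ = v₁·A₁/A₂ = 4.835·(618.4/284.4) = 10.51 m/s.

10.51 m/s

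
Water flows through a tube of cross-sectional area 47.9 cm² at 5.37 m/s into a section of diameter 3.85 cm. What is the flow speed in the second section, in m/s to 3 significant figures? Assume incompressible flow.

By continuity, v₂ = v₁·A₁/A₂ = 5.37·(47.9/11.6) = 22.1 m/s.

v₂ = 22.1 m/s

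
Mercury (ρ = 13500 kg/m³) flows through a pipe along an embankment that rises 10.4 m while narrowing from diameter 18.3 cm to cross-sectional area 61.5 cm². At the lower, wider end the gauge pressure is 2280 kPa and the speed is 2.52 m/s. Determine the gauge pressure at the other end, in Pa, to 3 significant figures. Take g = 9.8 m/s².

The volume flow rate is constant, so v₂ = (A₁/A₂)v₁ = (263/61.5)·2.52 = 10.8 m/s.
Bernoulli: P₁ + ½ρv₁² + ρg h₁ = P₂ + ½ρv₂² + ρg h₂, so P₂ = P₁ + ½ρ(v₁² − v₂²) − ρg(h₂ − h₁).
P₂ = 2280000 + ½·13500·(2.52² − 10.8²) − 13500·9.8·(+10.4) = 2280000 + (-741000) − (1380000) = 163000 Pa.

163000 Pa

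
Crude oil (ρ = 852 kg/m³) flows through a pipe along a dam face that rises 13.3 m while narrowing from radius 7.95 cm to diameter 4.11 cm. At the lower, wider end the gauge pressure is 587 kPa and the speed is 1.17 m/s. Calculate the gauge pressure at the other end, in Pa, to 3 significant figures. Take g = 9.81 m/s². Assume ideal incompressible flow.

Mass conservation (A₁v₁ = A₂v₂) gives v₂ = 1.17 × 199/13.3 = 17.5 m/s.
Bernoulli: P₁ + ½ρv₁² + ρg h₁ = P₂ + ½ρv₂² + ρg h₂, so P₂ = P₁ + ½ρ(v₁² − v₂²) − ρg(h₂ − h₁).
P₂ = 587000 + ½·852·(1.17² − 17.5²) − 852·9.81·(+13.3) = 587000 + (-130000) − (111000) = 346000 Pa.

P₂ ≈ 346000 Pa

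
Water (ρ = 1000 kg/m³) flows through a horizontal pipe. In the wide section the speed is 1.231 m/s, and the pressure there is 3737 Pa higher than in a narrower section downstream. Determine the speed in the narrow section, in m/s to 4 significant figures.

Along the level pipe P + ½ρv² is conserved, hence v₂² = v₁² + 2(P₁ − P₂)/ρ.
v₂ = √(1.231² + 2·3737/1000) = √(1.515 + 7.474) = 2.998 m/s.

v₂ ≈ 2.998 m/s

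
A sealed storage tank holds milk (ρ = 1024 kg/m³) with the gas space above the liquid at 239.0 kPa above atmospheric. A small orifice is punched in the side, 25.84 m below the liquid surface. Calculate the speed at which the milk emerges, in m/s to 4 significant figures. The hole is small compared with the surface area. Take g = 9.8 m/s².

Take point 1 at the surface (v₁ ≈ 0) and point 2 at the hole (at atmospheric pressure). Bernoulli: P₁ + ρg h = P_atm + ½ρv₂².
With P₁ − P_atm = 239000 Pa, v₂ = √(2gh + 2ΔP/ρ) = √(2·9.8·25.84 + 2·239000/1024) = 31.20 m/s.

31.20 m/s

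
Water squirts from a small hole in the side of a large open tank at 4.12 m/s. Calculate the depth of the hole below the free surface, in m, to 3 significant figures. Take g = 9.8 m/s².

Torricelli: v = √(2gh), so h = v²/(2g).
h = 4.12²/(2·9.8) = 17.0/19.60 = 0.866 m.

h ≈ 0.866 m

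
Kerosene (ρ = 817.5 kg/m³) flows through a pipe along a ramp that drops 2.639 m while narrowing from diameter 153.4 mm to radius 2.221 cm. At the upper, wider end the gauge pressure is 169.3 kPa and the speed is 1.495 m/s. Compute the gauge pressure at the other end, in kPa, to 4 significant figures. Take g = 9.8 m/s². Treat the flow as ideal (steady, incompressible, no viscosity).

Mass conservation (A₁v₁ = A₂v₂) gives v₂ = 1.495 × 184.8/15.50 = 17.83 m/s.
Bernoulli: P₁ + ½ρv₁² + ρg h₁ = P₂ + ½ρv₂² + ρg h₂, so P₂ = P₁ + ½ρ(v₁² − v₂²) − ρg(h₂ − h₁).
P₂ = 169300 + ½·817.5·(1.495² − 17.83²) − 817.5·9.8·(−2.639) = 169300 + (-129000) − (-21140) = 61420 Pa.

P₂ = 61.42 kPa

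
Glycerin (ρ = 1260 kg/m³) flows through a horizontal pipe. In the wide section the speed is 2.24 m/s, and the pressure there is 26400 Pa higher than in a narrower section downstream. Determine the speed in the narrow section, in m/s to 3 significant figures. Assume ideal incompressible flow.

Along the level pipe P + ½ρv² is conserved, hence v₂² = v₁² + 2(P₁ − P₂)/ρ.
v₂ = √(2.24² + 2·26400/1260) = √(5.02 + 41.9) = 6.85 m/s.

v₂ ≈ 6.85 m/s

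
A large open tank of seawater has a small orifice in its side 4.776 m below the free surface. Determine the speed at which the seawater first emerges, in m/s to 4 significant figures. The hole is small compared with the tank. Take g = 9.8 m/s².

v ≈ 9.675 m/s

Torricelli's result v = √(2gh) gives v = √(2·9.8·4.776) = 9.675 m/s.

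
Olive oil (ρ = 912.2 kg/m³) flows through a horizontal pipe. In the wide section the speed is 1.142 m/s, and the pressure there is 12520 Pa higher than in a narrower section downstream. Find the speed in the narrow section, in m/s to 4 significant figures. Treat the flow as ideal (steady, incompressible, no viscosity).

Along the level pipe P + ½ρv² is conserved, hence v₂² = v₁² + 2(P₁ − P₂)/ρ.
v₂ = √(1.142² + 2·12520/912.2) = √(1.304 + 27.45) = 5.362 m/s.

v₂ ≈ 5.362 m/s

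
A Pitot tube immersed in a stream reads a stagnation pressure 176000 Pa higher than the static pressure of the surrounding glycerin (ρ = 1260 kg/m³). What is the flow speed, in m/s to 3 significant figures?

At the stagnation point the flow is brought to rest, so Bernoulli gives P_stag − P_static = ½ρv².
v = √(2ΔP/ρ) = √(2·176000/1260) = 16.7 m/s.

v ≈ 16.7 m/s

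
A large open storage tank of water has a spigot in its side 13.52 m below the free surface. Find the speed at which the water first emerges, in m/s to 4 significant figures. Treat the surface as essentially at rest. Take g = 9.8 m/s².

The surface is effectively still and both ends are open, so ½v² = gh and v = √(2·9.8·13.52) = 16.28 m/s.

16.28 m/s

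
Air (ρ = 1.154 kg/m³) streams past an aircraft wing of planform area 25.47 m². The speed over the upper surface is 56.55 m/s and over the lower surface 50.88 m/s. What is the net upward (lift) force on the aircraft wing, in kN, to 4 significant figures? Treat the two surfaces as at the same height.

8.952 kN

The faster flow above has the lower pressure; Bernoulli (same height) gives ΔP = ½ρ(v_up² − v_low²).
ΔP = ½·1.154·(56.55² − 50.88²) = 351.5 Pa.
Lift = ΔP · A = 351.5 × 25.47 = 8952 N.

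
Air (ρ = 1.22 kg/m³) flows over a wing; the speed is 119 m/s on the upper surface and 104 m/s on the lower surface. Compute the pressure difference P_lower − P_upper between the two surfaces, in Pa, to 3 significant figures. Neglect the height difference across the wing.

With negligible Δh, P + ½ρv² is constant, so P_low − P_up = ½ρ(v_up² − v_low²).
ΔP = ½·1.22·(119² − 104²) = 2040 Pa.

ΔP ≈ 2040 Pa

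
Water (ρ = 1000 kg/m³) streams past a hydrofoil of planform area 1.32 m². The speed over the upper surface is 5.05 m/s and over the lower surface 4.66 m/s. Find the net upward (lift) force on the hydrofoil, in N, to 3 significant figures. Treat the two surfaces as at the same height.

The faster flow above has the lower pressure; Bernoulli (same height) gives ΔP = ½ρ(v_up² − v_low²).
ΔP = ½·1000·(5.05² − 4.66²) = 1890 Pa.
Lift = ΔP · A = 1890 × 1.32 = 2500 N.

F = 2500 N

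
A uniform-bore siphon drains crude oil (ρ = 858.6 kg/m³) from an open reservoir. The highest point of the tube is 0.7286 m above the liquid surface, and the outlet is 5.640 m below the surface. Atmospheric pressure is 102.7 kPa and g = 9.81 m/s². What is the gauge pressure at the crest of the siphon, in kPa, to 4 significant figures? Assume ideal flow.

P_gauge ≈ -53.64 kPa

From the surface to the outlet (both open to atmosphere, surface at rest): v = √(2g·h_out) = √(2·9.81·5.640) = 10.52 m/s.
The bore is uniform, so the speed at the crest is the same v. Bernoulli surface→crest: P_atm = P_top + ½ρv² + ρg·h_top.
P_top = 102700 − ½·858.6·10.52² − 858.6·9.81·0.7286 = 49060 Pa. So P_gauge = P_top − P_atm = -53640 Pa.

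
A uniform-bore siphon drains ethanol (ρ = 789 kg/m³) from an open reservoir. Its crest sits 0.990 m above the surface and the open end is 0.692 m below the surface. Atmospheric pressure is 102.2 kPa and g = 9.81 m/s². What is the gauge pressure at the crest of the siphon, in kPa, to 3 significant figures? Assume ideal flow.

P_gauge ≈ -13.0 kPa

From the surface to the outlet (both open to atmosphere, surface at rest): v = √(2g·h_out) = √(2·9.81·0.692) = 3.68 m/s.
Continuity keeps v the same throughout the tube; from surface to crest, P_atm + 0 = P_top + ½ρv² + ρg·h_top.
P_top = 102200 − ½·789·3.68² − 789·9.81·0.990 = 89200 Pa. So P_gauge = P_top − P_atm = -13000 Pa.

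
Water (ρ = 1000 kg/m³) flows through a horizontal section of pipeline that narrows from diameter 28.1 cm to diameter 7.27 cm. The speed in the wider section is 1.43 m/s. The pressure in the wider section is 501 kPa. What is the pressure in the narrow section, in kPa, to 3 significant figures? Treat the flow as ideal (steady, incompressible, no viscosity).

274 kPa

Continuity gives A₁v₁ = A₂v₂, so v₂ = (620 cm²)/(41.5 cm²) × 1.43 m/s = 21.4 m/s.
Along the horizontal streamline, P + ½ρv² is constant.
P₂ = P₁ − ½ρ(v₂² − v₁²) = 501000 − ½·1000·(21.4² − 1.43²) = 501000 − 227000 = 274000 Pa.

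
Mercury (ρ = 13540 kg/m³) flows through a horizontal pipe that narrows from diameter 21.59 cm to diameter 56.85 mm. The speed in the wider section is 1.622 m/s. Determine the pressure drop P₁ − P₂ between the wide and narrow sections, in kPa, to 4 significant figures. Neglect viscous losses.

ΔP = 3687 kPa

The volume flow rate is constant, so v₂ = (A₁/A₂)v₁ = (366.1/25.38)·1.622 = 23.39 m/s.
Bernoulli (h₁ = h₂): P₁ − P₂ = ½ρ(v₂² − v₁²).
P₁ − P₂ = ½·13540·(23.39² − 1.622²) = ½·13540·544.6 = 3687000 Pa.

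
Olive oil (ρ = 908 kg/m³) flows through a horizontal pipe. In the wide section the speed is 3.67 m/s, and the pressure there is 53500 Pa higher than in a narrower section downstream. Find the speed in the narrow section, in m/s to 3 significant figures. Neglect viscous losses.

v₂ ≈ 11.5 m/s

Horizontal Bernoulli: P₁ + ½ρv₁² = P₂ + ½ρv₂², so v₂² = v₁² + 2(P₁ − P₂)/ρ.
v₂ = √(3.67² + 2·53500/908) = √(13.5 + 118) = 11.5 m/s.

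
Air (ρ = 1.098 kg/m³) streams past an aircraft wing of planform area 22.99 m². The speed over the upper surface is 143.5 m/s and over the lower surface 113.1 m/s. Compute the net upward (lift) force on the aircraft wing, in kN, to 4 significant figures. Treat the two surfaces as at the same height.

F ≈ 98.46 kN

The faster flow above has the lower pressure; Bernoulli (same height) gives ΔP = ½ρ(v_up² − v_low²).
ΔP = ½·1.098·(143.5² − 113.1²) = 4283 Pa.
Lift = ΔP · A = 4283 × 22.99 = 98460 N.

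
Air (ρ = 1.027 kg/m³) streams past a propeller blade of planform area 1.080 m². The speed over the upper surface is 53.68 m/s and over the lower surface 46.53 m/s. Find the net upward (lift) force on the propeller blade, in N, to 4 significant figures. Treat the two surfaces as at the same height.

The faster flow above has the lower pressure; Bernoulli (same height) gives ΔP = ½ρ(v_up² − v_low²).
ΔP = ½·1.027·(53.68² − 46.53²) = 367.9 Pa.
Lift = ΔP · A = 367.9 × 1.080 = 397.4 N.

F ≈ 397.4 N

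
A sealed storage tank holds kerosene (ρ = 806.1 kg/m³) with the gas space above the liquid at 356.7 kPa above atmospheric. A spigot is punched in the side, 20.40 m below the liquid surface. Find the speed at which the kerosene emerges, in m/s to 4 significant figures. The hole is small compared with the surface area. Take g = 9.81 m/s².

Take point 1 at the surface (v₁ ≈ 0) and point 2 at the hole (at atmospheric pressure). Bernoulli: P₁ + ρg h = P_atm + ½ρv₂².
With P₁ − P_atm = 356700 Pa, v₂ = √(2gh + 2ΔP/ρ) = √(2·9.81·20.40 + 2·356700/806.1) = 35.85 m/s.

v = 35.85 m/s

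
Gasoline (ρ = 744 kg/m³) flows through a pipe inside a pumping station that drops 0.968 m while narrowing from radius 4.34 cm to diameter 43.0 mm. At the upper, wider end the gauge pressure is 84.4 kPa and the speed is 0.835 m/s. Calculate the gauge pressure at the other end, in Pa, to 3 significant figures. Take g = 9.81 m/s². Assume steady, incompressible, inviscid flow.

Continuity gives A₁v₁ = A₂v₂, so v₂ = (59.2 cm²)/(14.5 cm²) × 0.835 m/s = 3.40 m/s.
Bernoulli: P₁ + ½ρv₁² + ρg h₁ = P₂ + ½ρv₂² + ρg h₂, so P₂ = P₁ + ½ρ(v₁² − v₂²) − ρg(h₂ − h₁).
P₂ = 84400 + ½·744·(0.835² − 3.40²) − 744·9.81·(−0.968) = 84400 + (-4050) − (-7070) = 87400 Pa.

P₂ = 87400 Pa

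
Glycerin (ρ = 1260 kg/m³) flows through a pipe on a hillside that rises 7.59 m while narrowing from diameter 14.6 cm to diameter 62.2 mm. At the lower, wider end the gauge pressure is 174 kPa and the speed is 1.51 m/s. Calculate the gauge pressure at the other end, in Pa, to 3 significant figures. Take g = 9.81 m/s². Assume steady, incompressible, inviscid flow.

By continuity, v₂ = v₁·A₁/A₂ = 1.51·(167/30.4) = 8.32 m/s.
Applying Bernoulli between the two ends and solving for P₂: P₂ = P₁ + ½ρ(v₁² − v₂²) − ρgΔh.
P₂ = 174000 + ½·1260·(1.51² − 8.32²) − 1260·9.81·(+7.59) = 174000 + (-42200) − (93800) = 38000 Pa.

P₂ = 38000 Pa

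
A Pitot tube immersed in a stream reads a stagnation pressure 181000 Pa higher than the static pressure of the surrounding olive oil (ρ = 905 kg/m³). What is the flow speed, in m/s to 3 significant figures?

Bernoulli between the free stream and the stagnation point: ½ρv² = P_stag − P_static.
v = √(2ΔP/ρ) = √(2·181000/905) = 20.0 m/s.

v = 20.0 m/s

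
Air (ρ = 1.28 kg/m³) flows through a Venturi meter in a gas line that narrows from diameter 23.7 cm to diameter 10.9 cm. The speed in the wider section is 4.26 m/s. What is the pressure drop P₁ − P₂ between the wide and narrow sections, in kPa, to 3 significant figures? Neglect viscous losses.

Continuity gives A₁v₁ = A₂v₂, so v₂ = (441 cm²)/(93.3 cm²) × 4.26 m/s = 20.1 m/s.
With no height change, Bernoulli's equation is P₁ + ½ρv₁² = P₂ + ½ρv₂².
P₁ − P₂ = ½·1.28·(20.1² − 4.26²) = ½·1.28·387 = 248 Pa.

ΔP ≈ 0.248 kPa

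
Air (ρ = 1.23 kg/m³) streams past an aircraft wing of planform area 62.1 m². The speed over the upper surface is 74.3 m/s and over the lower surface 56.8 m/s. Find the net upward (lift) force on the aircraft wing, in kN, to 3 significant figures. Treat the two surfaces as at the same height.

With equal heights on the two surfaces, Bernoulli gives P_lower − P_upper = ½ρ(v_upper² − v_lower²).
ΔP = ½·1.23·(74.3² − 56.8²) = 1410 Pa.
Lift = ΔP · A = 1410 × 62.1 = 87600 N.

F = 87.6 kN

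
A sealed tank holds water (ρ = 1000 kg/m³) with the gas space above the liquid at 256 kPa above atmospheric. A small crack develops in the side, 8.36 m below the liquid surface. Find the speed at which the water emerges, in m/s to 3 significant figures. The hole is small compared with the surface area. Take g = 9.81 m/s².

v ≈ 26.0 m/s

Take point 1 at the surface (v₁ ≈ 0) and point 2 at the hole (at atmospheric pressure). Bernoulli: P₁ + ρg h = P_atm + ½ρv₂².
With P₁ − P_atm = 256000 Pa, v₂ = √(2gh + 2ΔP/ρ) = √(2·9.81·8.36 + 2·256000/1000) = 26.0 m/s.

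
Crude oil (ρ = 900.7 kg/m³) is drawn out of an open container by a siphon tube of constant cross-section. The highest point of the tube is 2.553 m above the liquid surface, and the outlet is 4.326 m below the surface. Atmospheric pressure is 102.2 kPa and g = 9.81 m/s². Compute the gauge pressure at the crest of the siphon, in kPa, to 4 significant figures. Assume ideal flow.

P_gauge ≈ -60.78 kPa

The outlet speed comes from Torricelli: v = √(2g·4.326) = 9.213 m/s.
Continuity keeps v the same throughout the tube; from surface to crest, P_atm + 0 = P_top + ½ρv² + ρg·h_top.
P_top = 102200 − ½·900.7·9.213² − 900.7·9.81·2.553 = 41420 Pa. So P_gauge = P_top − P_atm = -60780 Pa.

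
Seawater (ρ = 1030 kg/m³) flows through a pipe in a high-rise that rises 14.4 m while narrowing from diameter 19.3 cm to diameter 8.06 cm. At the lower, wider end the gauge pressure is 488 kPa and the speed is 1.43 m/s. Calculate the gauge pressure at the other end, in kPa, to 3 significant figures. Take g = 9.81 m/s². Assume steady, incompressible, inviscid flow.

P₂ = 309 kPa

Continuity gives A₁v₁ = A₂v₂, so v₂ = (293 cm²)/(51.0 cm²) × 1.43 m/s = 8.20 m/s.
Energy conservation along the streamline gives P₂ = P₁ − ½ρ(v₂² − v₁²) − ρg(h₂ − h₁).
P₂ = 488000 + ½·1030·(1.43² − 8.20²) − 1030·9.81·(+14.4) = 488000 + (-33600) − (146000) = 309000 Pa.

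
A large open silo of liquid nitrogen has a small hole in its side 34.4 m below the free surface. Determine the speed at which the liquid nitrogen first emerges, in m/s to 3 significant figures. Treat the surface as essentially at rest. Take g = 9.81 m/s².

26.0 m/s

Bernoulli from surface to hole (P equal, v_surface ≈ 0): v = √(2gh) = √(2×9.81×34.4) = 26.0 m/s.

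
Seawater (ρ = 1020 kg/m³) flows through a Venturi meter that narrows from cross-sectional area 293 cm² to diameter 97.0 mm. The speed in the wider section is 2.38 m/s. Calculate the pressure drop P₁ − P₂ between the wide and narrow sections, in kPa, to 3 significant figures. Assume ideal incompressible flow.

ΔP = 42.5 kPa

The volume flow rate is constant, so v₂ = (A₁/A₂)v₁ = (293/73.9)·2.38 = 9.44 m/s.
Along the horizontal streamline, P + ½ρv² is constant.
P₁ − P₂ = ½·1020·(9.44² − 2.38²) = ½·1020·83.4 = 42500 Pa.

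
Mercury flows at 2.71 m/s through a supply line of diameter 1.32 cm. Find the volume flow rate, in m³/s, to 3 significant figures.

Q = A·v = 0.000137 m² × 2.71 m/s = 0.000371 m³/s.

Q ≈ 0.000371 m³/s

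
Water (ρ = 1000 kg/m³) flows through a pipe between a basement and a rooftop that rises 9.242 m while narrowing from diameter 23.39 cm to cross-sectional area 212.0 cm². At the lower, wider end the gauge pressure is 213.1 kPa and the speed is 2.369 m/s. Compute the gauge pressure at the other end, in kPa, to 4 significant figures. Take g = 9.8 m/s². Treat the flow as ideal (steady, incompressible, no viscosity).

By continuity, v₂ = v₁·A₁/A₂ = 2.369·(429.7/212.0) = 4.802 m/s.
Energy conservation along the streamline gives P₂ = P₁ − ½ρ(v₂² − v₁²) − ρg(h₂ − h₁).
P₂ = 213100 + ½·1000·(2.369² − 4.802²) − 1000·9.8·(+9.242) = 213100 + (-8721) − (90570) = 113800 Pa.

P₂ ≈ 113.8 kPa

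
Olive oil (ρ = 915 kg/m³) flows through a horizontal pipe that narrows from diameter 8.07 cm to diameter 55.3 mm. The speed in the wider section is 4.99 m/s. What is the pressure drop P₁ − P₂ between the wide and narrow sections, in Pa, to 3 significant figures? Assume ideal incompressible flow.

Continuity gives A₁v₁ = A₂v₂, so v₂ = (51.1 cm²)/(24.0 cm²) × 4.99 m/s = 10.6 m/s.
The pipe is horizontal, so Bernoulli reduces to P₁ + ½ρv₁² = P₂ + ½ρv₂².
P₁ − P₂ = ½·915·(10.6² − 4.99²) = ½·915·88.0 = 40300 Pa.

ΔP ≈ 40300 Pa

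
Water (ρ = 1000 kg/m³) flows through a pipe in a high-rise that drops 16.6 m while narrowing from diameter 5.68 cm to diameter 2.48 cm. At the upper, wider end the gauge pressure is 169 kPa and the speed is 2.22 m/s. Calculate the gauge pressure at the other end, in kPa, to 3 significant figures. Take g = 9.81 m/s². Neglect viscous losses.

267 kPa

Continuity gives A₁v₁ = A₂v₂, so v₂ = (25.3 cm²)/(4.83 cm²) × 2.22 m/s = 11.6 m/s.
Applying Bernoulli between the two ends and solving for P₂: P₂ = P₁ + ½ρ(v₁² − v₂²) − ρgΔh.
P₂ = 169000 + ½·1000·(2.22² − 11.6²) − 1000·9.81·(−16.6) = 169000 + (-65300) − (-163000) = 267000 Pa.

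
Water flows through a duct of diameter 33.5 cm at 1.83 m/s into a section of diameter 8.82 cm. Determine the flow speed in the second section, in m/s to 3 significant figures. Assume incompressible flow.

v₂ ≈ 26.4 m/s

By continuity, v₂ = v₁·A₁/A₂ = 1.83·(881/61.1) = 26.4 m/s.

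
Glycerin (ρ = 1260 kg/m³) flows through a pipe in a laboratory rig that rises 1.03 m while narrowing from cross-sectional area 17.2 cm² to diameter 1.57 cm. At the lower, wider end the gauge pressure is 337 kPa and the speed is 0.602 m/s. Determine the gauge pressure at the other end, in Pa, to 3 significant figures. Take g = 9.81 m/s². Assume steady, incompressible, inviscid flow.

P₂ ≈ 306000 Pa

By continuity, v₂ = v₁·A₁/A₂ = 0.602·(17.2/1.94) = 5.35 m/s.
Applying Bernoulli between the two ends and solving for P₂: P₂ = P₁ + ½ρ(v₁² − v₂²) − ρgΔh.
P₂ = 337000 + ½·1260·(0.602² − 5.35²) − 1260·9.81·(+1.03) = 337000 + (-17800) − (12700) = 306000 Pa.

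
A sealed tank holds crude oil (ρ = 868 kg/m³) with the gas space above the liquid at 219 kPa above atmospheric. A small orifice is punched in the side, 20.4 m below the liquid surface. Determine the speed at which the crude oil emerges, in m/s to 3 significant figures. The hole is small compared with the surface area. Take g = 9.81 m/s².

v ≈ 30.1 m/s

Take point 1 at the surface (v₁ ≈ 0) and point 2 at the hole (at atmospheric pressure). Bernoulli: P₁ + ρg h = P_atm + ½ρv₂².
With P₁ − P_atm = 219000 Pa, v₂ = √(2gh + 2ΔP/ρ) = √(2·9.81·20.4 + 2·219000/868) = 30.1 m/s.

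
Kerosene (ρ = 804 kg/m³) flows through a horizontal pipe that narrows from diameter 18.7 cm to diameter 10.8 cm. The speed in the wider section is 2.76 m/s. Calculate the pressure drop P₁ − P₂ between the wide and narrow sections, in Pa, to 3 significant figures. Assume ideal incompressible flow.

ΔP ≈ 24500 Pa

Mass conservation (A₁v₁ = A₂v₂) gives v₂ = 2.76 × 275/91.6 = 8.27 m/s.
Along the horizontal streamline, P + ½ρv² is constant.
P₁ − P₂ = ½·804·(8.27² − 2.76²) = ½·804·60.9 = 24500 Pa.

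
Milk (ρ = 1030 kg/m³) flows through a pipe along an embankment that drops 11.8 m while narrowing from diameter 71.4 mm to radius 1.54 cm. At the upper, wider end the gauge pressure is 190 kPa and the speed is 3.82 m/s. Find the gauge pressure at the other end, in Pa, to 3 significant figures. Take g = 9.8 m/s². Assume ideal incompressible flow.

P₂ ≈ 99600 Pa

By continuity, v₂ = v₁·A₁/A₂ = 3.82·(40.0/7.45) = 20.5 m/s.
Energy conservation along the streamline gives P₂ = P₁ − ½ρ(v₂² − v₁²) − ρg(h₂ − h₁).
P₂ = 190000 + ½·1030·(3.82² − 20.5²) − 1030·9.8·(−11.8) = 190000 + (-210000) − (-119000) = 99600 Pa.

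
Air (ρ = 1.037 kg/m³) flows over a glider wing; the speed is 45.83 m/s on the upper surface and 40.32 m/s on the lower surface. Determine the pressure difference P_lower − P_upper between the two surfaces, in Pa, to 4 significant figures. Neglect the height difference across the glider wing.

ΔP ≈ 246.1 Pa

With negligible Δh, P + ½ρv² is constant, so P_low − P_up = ½ρ(v_up² − v_low²).
ΔP = ½·1.037·(45.83² − 40.32²) = 246.1 Pa.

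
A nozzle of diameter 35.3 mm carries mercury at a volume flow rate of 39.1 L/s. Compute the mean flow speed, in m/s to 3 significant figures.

Q = 39.1 L/s = 0.0391 m³/s.
v = Q/A = 0.0391 / 0.000979 = 40.0 m/s.

v ≈ 40.0 m/s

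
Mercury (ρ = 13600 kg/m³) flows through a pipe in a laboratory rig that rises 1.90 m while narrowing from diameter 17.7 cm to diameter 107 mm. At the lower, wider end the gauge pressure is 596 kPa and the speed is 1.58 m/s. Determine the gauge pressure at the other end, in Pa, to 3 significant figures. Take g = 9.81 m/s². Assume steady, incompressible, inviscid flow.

Continuity gives A₁v₁ = A₂v₂, so v₂ = (246 cm²)/(89.9 cm²) × 1.58 m/s = 4.32 m/s.
Bernoulli: P₁ + ½ρv₁² + ρg h₁ = P₂ + ½ρv₂² + ρg h₂, so P₂ = P₁ + ½ρ(v₁² − v₂²) − ρg(h₂ − h₁).
P₂ = 596000 + ½·13600·(1.58² − 4.32²) − 13600·9.81·(+1.90) = 596000 + (-110000) − (253000) = 232000 Pa.

P₂ ≈ 232000 Pa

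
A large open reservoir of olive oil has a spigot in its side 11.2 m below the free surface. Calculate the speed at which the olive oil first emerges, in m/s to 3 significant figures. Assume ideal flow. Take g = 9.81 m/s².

The surface is effectively still and both ends are open, so ½v² = gh and v = √(2·9.81·11.2) = 14.8 m/s.

v = 14.8 m/s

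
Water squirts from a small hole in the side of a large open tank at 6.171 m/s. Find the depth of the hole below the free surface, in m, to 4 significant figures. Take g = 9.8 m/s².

Torricelli: v = √(2gh), so h = v²/(2g).
h = 6.171²/(2·9.8) = 38.08/19.60 = 1.943 m.

h ≈ 1.943 m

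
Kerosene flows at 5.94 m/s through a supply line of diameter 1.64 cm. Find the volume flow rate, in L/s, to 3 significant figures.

Q = 1.25 L/s

Q = A·v = 0.000211 m² × 5.94 m/s = 0.00125 m³/s.
Converting: 0.00125 m³/s × 1000 = 1.25 L/s.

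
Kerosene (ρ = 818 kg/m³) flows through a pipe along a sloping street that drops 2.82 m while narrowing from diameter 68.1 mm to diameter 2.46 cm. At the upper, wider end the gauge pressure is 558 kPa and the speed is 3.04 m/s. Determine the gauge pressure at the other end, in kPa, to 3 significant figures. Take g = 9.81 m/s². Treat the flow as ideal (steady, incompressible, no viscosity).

P₂ = 362 kPa

The volume flow rate is constant, so v₂ = (A₁/A₂)v₁ = (36.4/4.75)·3.04 = 23.3 m/s.
Bernoulli: P₁ + ½ρv₁² + ρg h₁ = P₂ + ½ρv₂² + ρg h₂, so P₂ = P₁ + ½ρ(v₁² − v₂²) − ρg(h₂ − h₁).
P₂ = 558000 + ½·818·(3.04² − 23.3²) − 818·9.81·(−2.82) = 558000 + (-218000) − (-22600) = 362000 Pa.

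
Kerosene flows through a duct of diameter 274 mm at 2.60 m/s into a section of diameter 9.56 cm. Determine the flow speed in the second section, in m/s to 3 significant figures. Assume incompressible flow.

v₂ = 21.4 m/s

By continuity, v₂ = v₁·A₁/A₂ = 2.60·(590/71.8) = 21.4 m/s.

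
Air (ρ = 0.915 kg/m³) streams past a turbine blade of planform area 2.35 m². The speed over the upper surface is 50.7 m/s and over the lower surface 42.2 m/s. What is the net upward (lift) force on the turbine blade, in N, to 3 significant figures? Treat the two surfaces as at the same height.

From P + ½ρv² = const at equal height, P_low − P_up = ½ρ(v_up² − v_low²).
ΔP = ½·0.915·(50.7² − 42.2²) = 361 Pa.
Lift = ΔP · A = 361 × 2.35 = 849 N.

849 N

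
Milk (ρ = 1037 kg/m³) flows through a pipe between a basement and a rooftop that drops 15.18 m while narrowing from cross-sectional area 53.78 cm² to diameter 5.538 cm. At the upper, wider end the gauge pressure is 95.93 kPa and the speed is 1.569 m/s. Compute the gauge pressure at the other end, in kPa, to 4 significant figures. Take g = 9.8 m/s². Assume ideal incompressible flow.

The volume flow rate is constant, so v₂ = (A₁/A₂)v₁ = (53.78/24.09)·1.569 = 3.503 m/s.
Bernoulli: P₁ + ½ρv₁² + ρg h₁ = P₂ + ½ρv₂² + ρg h₂, so P₂ = P₁ + ½ρ(v₁² − v₂²) − ρg(h₂ − h₁).
P₂ = 95930 + ½·1037·(1.569² − 3.503²) − 1037·9.8·(−15.18) = 95930 + (-5086) − (-154300) = 245100 Pa.

P₂ = 245.1 kPa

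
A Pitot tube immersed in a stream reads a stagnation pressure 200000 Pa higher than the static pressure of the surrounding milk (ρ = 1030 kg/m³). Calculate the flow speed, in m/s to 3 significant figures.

At the stagnation point the flow is brought to rest, so Bernoulli gives P_stag − P_static = ½ρv².
v = √(2ΔP/ρ) = √(2·200000/1030) = 19.7 m/s.

19.7 m/s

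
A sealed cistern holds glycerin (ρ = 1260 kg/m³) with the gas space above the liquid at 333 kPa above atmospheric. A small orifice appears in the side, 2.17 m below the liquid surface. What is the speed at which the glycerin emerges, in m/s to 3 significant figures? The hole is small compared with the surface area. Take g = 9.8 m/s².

Take point 1 at the surface (v₁ ≈ 0) and point 2 at the hole (at atmospheric pressure). Bernoulli: P₁ + ρg h = P_atm + ½ρv₂².
With P₁ − P_atm = 333000 Pa, v₂ = √(2gh + 2ΔP/ρ) = √(2·9.8·2.17 + 2·333000/1260) = 23.9 m/s.

23.9 m/s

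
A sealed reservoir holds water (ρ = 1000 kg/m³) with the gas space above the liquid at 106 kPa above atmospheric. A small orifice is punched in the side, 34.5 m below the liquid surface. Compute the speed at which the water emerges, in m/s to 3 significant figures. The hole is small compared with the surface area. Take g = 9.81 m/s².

Take point 1 at the surface (v₁ ≈ 0) and point 2 at the hole (at atmospheric pressure). Bernoulli: P₁ + ρg h = P_atm + ½ρv₂².
With P₁ − P_atm = 106000 Pa, v₂ = √(2gh + 2ΔP/ρ) = √(2·9.81·34.5 + 2·106000/1000) = 29.8 m/s.

v ≈ 29.8 m/s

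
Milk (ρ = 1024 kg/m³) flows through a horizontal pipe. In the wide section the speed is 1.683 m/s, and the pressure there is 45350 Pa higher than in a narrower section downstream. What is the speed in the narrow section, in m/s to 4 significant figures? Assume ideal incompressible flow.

v₂ = 9.561 m/s

With h₁ = h₂, rearranging Bernoulli gives v₂ = √(v₁² + 2ΔP/ρ).
v₂ = √(1.683² + 2·45350/1024) = √(2.832 + 88.57) = 9.561 m/s.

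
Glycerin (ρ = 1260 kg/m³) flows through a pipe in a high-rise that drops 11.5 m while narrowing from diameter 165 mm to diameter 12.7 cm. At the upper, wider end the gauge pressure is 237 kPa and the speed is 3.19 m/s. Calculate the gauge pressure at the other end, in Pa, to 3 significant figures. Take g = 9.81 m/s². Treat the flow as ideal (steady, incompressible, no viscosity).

P₂ ≈ 367000 Pa

Mass conservation (A₁v₁ = A₂v₂) gives v₂ = 3.19 × 214/127 = 5.38 m/s.
Bernoulli: P₁ + ½ρv₁² + ρg h₁ = P₂ + ½ρv₂² + ρg h₂, so P₂ = P₁ + ½ρ(v₁² − v₂²) − ρg(h₂ − h₁).
P₂ = 237000 + ½·1260·(3.19² − 5.38²) − 1260·9.81·(−11.5) = 237000 + (-11900) − (-142000) = 367000 Pa.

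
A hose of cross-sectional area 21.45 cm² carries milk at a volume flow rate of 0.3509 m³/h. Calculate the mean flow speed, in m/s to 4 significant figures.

Q = 0.3509 m³/h = 0.00009747 m³/s.
v = Q/A = 0.00009747 / 0.002145 = 0.04544 m/s.

0.04544 m/s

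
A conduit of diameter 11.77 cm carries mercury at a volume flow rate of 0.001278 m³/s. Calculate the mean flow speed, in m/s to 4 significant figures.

Q = 0.001278 m³/s = 0.001278 m³/s.
v = Q/A = 0.001278 / 0.01088 = 0.1175 m/s.

v ≈ 0.1175 m/s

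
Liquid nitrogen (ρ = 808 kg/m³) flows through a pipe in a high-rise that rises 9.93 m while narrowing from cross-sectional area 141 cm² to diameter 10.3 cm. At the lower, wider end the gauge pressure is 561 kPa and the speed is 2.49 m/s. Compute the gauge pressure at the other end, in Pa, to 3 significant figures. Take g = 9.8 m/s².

Mass conservation (A₁v₁ = A₂v₂) gives v₂ = 2.49 × 141/83.3 = 4.21 m/s.
Bernoulli: P₁ + ½ρv₁² + ρg h₁ = P₂ + ½ρv₂² + ρg h₂, so P₂ = P₁ + ½ρ(v₁² − v₂²) − ρg(h₂ − h₁).
P₂ = 561000 + ½·808·(2.49² − 4.21²) − 808·9.8·(+9.93) = 561000 + (-4670) − (78600) = 478000 Pa.

P₂ ≈ 478000 Pa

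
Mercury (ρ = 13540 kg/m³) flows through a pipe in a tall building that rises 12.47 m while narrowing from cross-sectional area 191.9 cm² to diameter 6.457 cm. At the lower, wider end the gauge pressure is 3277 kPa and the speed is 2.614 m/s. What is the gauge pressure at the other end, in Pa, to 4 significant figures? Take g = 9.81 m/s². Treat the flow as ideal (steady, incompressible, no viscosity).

The volume flow rate is constant, so v₂ = (A₁/A₂)v₁ = (191.9/32.75)·2.614 = 15.32 m/s.
Applying Bernoulli between the two ends and solving for P₂: P₂ = P₁ + ½ρ(v₁² − v₂²) − ρgΔh.
P₂ = 3277000 + ½·13540·(2.614² − 15.32²) − 13540·9.81·(+12.47) = 3277000 + (-1542000) − (1656000) = 78180 Pa.

P₂ ≈ 78180 Pa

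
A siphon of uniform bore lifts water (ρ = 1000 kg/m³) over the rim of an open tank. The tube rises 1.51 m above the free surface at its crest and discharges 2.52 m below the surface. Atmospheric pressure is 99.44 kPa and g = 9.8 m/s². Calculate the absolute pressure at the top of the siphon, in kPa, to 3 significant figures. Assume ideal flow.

P_top ≈ 59.9 kPa

Bernoulli surface→outlet gives ½v² = g·h_out, so v = √(2·9.8·2.52) = 7.03 m/s.
The bore is uniform, so the speed at the crest is the same v. Bernoulli surface→crest: P_atm = P_top + ½ρv² + ρg·h_top.
P_top = 99440 − ½·1000·7.03² − 1000·9.8·1.51 = 59900 Pa.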